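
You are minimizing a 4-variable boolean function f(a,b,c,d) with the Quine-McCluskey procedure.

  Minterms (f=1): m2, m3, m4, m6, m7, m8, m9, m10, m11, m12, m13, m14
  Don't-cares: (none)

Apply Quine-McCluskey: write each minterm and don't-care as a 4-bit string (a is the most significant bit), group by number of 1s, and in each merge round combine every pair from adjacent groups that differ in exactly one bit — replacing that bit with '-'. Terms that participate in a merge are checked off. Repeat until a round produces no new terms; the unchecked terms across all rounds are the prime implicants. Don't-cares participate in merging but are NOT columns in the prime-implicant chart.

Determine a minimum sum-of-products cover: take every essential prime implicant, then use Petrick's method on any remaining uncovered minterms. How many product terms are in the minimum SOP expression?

Round 0: 0010✓ 0011✓ 0100✓ 0110✓ 0111✓ 1000✓ 1001✓ 1010✓ 1011✓ 1100✓ 1101✓ 1110✓
Round 1: -010✓ -011✓ -100✓ -110✓ 0-10✓ 0-11✓ 001-✓ 01-0✓ 011-✓ 1-00✓ 1-01✓ 1-10✓ 10-0✓ 10-1✓ 100-✓ 101-✓ 11-0✓ 110-✓
Round 2: --10 -01- -1-0 0-1- 1--0 1-0- 10--
PIs = {--10, -01-, -1-0, 0-1-, 1--0, 1-0-, 10--}
Coverage chart:
  m2: --10,-01-,0-1-
  m3: -01-,0-1-
  m4: -1-0 ←essential
  m6: --10,-1-0,0-1-
  m7: 0-1- ←essential
  m8: 1--0,1-0-,10--
  m9: 1-0-,10--
  m10: --10,-01-,1--0,10--
  m11: -01-,10--
  m12: -1-0,1--0,1-0-
  m13: 1-0- ←essential
  m14: --10,-1-0,1--0
Essential: -1-0, 0-1-, 1-0-
Petrick residual → -01-
Min cover (4 terms): b'c + bd' + a'c + ac'

4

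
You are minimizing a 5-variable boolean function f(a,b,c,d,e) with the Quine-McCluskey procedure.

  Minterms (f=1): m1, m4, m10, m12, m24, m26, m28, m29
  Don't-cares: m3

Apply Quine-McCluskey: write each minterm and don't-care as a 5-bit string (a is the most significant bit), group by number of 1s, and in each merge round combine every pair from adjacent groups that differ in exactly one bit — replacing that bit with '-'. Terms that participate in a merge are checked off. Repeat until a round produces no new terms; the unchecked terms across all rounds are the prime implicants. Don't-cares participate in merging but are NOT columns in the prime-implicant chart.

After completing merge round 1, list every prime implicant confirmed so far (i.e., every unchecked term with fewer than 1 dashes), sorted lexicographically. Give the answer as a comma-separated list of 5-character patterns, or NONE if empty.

NONE

Round 0: 00001✓ 00011✓ 00100✓ 01010✓ 01100✓ 11000✓ 11010✓ 11100✓ 11101✓
Round 1: -1010 -1100 0-100 000-1 11-00 110-0 1110-
PIs = {-1010, -1100, 0-100, 000-1, 11-00, 110-0, 1110-}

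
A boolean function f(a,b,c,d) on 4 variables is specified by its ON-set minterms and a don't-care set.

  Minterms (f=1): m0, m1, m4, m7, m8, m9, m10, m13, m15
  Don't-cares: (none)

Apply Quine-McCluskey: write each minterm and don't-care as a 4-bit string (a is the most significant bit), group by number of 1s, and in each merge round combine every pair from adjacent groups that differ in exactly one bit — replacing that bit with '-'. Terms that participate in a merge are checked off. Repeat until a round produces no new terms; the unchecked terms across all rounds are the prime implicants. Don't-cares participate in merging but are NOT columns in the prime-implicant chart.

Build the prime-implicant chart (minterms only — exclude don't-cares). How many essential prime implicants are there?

4

size-2^0 implicants → 0000(✓)  0001(✓)  0100(✓)  0111(✓)  1000(✓)  1001(✓)  1010(✓)  1101(✓)  1111(✓)
size-2^1 implicants → -000(✓)  -001(✓)  -111  0-00  000-(✓)  1-01  10-0  100-(✓)  11-1
size-2^2 implicants → -00-
Unchecked terms (primes): -00-, -111, 0-00, 1-01, 10-0, 11-1
Minterm coverage:
  m0 ⊆ -00-,0-00
  m1 ⊆ -00- [E]
  m4 ⊆ 0-00 [E]
  m7 ⊆ -111 [E]
  m8 ⊆ -00-,10-0
  m9 ⊆ -00-,1-01
  m10 ⊆ 10-0 [E]
  m13 ⊆ 1-01,11-1
  m15 ⊆ -111,11-1
E = {-00-, -111, 0-00, 10-0}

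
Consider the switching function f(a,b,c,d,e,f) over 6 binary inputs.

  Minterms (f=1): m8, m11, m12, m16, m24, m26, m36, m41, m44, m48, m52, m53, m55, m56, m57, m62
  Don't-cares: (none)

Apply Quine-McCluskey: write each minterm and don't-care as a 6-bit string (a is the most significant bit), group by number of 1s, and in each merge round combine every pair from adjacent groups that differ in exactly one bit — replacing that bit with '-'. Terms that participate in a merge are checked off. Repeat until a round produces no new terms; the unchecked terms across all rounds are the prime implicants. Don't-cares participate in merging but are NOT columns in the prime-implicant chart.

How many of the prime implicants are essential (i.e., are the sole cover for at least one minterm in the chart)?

size-2^0 implicants → 001000(✓)  001011  001100(✓)  010000(✓)  011000(✓)  011010(✓)  100100(✓)  101001(✓)  101100(✓)  110000(✓)  110100(✓)  110101(✓)  110111(✓)  111000(✓)  111001(✓)  111110
size-2^1 implicants → -01100  -10000(✓)  -11000(✓)  0-1000  001-00  01-000(✓)  0110-0  1-0100  1-1001  10-100  11-000(✓)  110-00  1101-1  11010-  11100-
size-2^2 implicants → -1-000
Unchecked terms (primes): -01100, -1-000, 0-1000, 001-00, 001011, 0110-0, 1-0100, 1-1001, 10-100, 110-00, 1101-1, 11010-, 11100-, 111110
Minterm coverage:
  m8 ⊆ 0-1000,001-00
  m11 ⊆ 001011 [E]
  m12 ⊆ -01100,001-00
  m16 ⊆ -1-000 [E]
  m24 ⊆ -1-000,0-1000,0110-0
  m26 ⊆ 0110-0 [E]
  m36 ⊆ 1-0100,10-100
  m41 ⊆ 1-1001 [E]
  m44 ⊆ -01100,10-100
  m48 ⊆ -1-000,110-00
  m52 ⊆ 1-0100,110-00,11010-
  m53 ⊆ 1101-1,11010-
  m55 ⊆ 1101-1 [E]
  m56 ⊆ -1-000,11100-
  m57 ⊆ 1-1001,11100-
  m62 ⊆ 111110 [E]
E = {-1-000, 001011, 0110-0, 1-1001, 1101-1, 111110}

6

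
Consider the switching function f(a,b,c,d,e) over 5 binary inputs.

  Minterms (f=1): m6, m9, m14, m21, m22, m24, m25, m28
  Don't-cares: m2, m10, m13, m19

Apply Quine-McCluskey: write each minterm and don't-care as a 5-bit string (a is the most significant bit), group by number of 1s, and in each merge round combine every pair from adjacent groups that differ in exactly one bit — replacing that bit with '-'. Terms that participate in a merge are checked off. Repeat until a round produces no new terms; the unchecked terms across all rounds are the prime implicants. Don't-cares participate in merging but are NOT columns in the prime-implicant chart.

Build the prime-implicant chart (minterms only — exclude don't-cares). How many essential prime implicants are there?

size-2^0 implicants → 00010(✓)  00110(✓)  01001(✓)  01010(✓)  01101(✓)  01110(✓)  10011  10101  10110(✓)  11000(✓)  11001(✓)  11100(✓)
size-2^1 implicants → -0110  -1001  0-010(✓)  0-110(✓)  00-10(✓)  01-01  01-10(✓)  11-00  1100-
size-2^2 implicants → 0--10
Unchecked terms (primes): -0110, -1001, 0--10, 01-01, 10011, 10101, 11-00, 1100-
Minterm coverage:
  m6 ⊆ -0110,0--10
  m9 ⊆ -1001,01-01
  m14 ⊆ 0--10 [E]
  m21 ⊆ 10101 [E]
  m22 ⊆ -0110 [E]
  m24 ⊆ 11-00,1100-
  m25 ⊆ -1001,1100-
  m28 ⊆ 11-00 [E]
E = {-0110, 0--10, 10101, 11-00}

4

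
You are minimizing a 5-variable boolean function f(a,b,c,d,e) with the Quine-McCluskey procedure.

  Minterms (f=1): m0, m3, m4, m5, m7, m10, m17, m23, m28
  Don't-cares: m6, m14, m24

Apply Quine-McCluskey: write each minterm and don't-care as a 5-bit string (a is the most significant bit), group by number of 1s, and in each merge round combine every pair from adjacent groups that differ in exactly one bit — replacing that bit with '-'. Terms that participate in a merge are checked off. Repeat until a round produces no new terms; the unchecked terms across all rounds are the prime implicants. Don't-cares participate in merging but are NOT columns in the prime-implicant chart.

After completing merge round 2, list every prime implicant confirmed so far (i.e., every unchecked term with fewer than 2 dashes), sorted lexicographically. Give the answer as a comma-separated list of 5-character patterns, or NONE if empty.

size-2^0 implicants → 00000(✓)  00011(✓)  00100(✓)  00101(✓)  00110(✓)  00111(✓)  01010(✓)  01110(✓)  10001  10111(✓)  11000(✓)  11100(✓)
size-2^1 implicants → -0111  0-110  00-00  00-11  001-0(✓)  001-1(✓)  0010-(✓)  0011-(✓)  01-10  11-00
size-2^2 implicants → 001--
Unchecked terms (primes): -0111, 0-110, 00-00, 00-11, 001--, 01-10, 10001, 11-00

-0111, 0-110, 00-00, 00-11, 01-10, 10001, 11-00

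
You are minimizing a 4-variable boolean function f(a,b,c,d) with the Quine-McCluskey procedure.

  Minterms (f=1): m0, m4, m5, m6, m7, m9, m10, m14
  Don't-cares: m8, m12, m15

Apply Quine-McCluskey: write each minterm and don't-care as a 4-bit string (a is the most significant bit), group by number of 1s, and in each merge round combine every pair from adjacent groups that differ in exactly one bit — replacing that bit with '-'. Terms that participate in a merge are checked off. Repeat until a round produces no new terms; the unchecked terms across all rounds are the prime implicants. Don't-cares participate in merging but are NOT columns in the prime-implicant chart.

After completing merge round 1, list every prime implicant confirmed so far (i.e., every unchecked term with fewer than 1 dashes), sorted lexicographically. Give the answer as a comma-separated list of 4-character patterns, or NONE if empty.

size-2^0 implicants → 0000(✓)  0100(✓)  0101(✓)  0110(✓)  0111(✓)  1000(✓)  1001(✓)  1010(✓)  1100(✓)  1110(✓)  1111(✓)
size-2^1 implicants → -000(✓)  -100(✓)  -110(✓)  -111(✓)  0-00(✓)  01-0(✓)  01-1(✓)  010-(✓)  011-(✓)  1-00(✓)  1-10(✓)  10-0(✓)  100-  11-0(✓)  111-(✓)
size-2^2 implicants → --00  -1-0  -11-  01--  1--0
Unchecked terms (primes): --00, -1-0, -11-, 01--, 1--0, 100-

NONE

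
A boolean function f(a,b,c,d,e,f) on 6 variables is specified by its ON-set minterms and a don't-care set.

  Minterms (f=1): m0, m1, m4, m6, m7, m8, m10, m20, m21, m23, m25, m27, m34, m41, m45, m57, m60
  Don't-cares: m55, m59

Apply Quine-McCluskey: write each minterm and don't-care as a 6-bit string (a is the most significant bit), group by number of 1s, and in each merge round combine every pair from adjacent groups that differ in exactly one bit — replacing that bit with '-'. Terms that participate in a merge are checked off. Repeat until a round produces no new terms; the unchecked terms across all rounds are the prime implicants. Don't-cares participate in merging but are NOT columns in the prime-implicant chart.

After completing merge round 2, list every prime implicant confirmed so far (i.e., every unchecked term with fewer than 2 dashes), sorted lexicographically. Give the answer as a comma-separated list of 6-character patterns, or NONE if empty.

[col 0] 000000*, 000001*, 000100*, 000110*, 000111*, 001000*, 001010*, 010100*, 010101*, 010111*, 011001*, 011011*, 100010, 101001*, 101101*, 110111*, 111001*, 111011*, 111100
[col 1] -10111, -11001*, -11011*, 0-0100, 0-0111, 00-000, 000-00, 00000-, 0001-0, 00011-, 0010-0, 0101-1, 01010-, 0110-1*, 1-1001, 101-01, 1110-1*
[col 2] -110-1
Prime implicants: -10111, -110-1, 0-0100, 0-0111, 00-000, 000-00, 00000-, 0001-0, 00011-, 0010-0, 0101-1, 01010-, 1-1001, 100010, 101-01, 111100

-10111, 0-0100, 0-0111, 00-000, 000-00, 00000-, 0001-0, 00011-, 0010-0, 0101-1, 01010-, 1-1001, 100010, 101-01, 111100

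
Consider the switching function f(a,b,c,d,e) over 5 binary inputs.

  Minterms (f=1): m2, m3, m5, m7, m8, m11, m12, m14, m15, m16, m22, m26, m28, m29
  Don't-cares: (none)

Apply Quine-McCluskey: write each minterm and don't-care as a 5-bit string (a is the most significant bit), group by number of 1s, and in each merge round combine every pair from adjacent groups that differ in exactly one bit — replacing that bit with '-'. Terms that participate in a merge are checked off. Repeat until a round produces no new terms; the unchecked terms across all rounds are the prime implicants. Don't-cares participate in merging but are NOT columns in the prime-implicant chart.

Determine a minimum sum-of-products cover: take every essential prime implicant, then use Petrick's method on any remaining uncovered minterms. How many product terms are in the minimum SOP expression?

9

Round 0: 00010✓ 00011✓ 00101✓ 00111✓ 01000✓ 01011✓ 01100✓ 01110✓ 01111✓ 10000 10110 11010 11100✓ 11101✓
Round 1: -1100 0-011✓ 0-111✓ 00-11✓ 0001- 001-1 01-00 01-11✓ 011-0 0111- 1110-
Round 2: 0--11
PIs = {-1100, 0--11, 0001-, 001-1, 01-00, 011-0, 0111-, 10000, 10110, 11010, 1110-}
Coverage chart:
  m2: 0001- ←essential
  m3: 0--11,0001-
  m5: 001-1 ←essential
  m7: 0--11,001-1
  m8: 01-00 ←essential
  m11: 0--11 ←essential
  m12: -1100,01-00,011-0
  m14: 011-0,0111-
  m15: 0--11,0111-
  m16: 10000 ←essential
  m22: 10110 ←essential
  m26: 11010 ←essential
  m28: -1100,1110-
  m29: 1110- ←essential
Essential: 0--11, 0001-, 001-1, 01-00, 10000, 10110, 11010, 1110-
Petrick residual → 011-0
Min cover (9 terms): a'de + a'b'c'd + a'b'ce + a'bd'e' + a'bce' + ab'c'd'e' + ab'cde' + abc'de' + abcd'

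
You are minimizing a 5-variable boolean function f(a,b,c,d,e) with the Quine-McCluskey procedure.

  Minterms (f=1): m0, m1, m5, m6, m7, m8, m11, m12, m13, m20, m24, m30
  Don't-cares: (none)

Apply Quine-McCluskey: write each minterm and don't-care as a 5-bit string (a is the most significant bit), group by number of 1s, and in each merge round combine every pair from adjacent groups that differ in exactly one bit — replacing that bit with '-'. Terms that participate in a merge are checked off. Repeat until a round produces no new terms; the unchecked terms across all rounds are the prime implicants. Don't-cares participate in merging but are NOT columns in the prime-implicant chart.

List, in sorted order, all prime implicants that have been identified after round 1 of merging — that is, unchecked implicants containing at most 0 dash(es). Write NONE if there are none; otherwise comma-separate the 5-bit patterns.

01011, 10100, 11110

[col 0] 00000*, 00001*, 00101*, 00110*, 00111*, 01000*, 01011, 01100*, 01101*, 10100, 11000*, 11110
[col 1] -1000, 0-000, 0-101, 00-01, 0000-, 001-1, 0011-, 01-00, 0110-
Prime implicants: -1000, 0-000, 0-101, 00-01, 0000-, 001-1, 0011-, 01-00, 01011, 0110-, 10100, 11110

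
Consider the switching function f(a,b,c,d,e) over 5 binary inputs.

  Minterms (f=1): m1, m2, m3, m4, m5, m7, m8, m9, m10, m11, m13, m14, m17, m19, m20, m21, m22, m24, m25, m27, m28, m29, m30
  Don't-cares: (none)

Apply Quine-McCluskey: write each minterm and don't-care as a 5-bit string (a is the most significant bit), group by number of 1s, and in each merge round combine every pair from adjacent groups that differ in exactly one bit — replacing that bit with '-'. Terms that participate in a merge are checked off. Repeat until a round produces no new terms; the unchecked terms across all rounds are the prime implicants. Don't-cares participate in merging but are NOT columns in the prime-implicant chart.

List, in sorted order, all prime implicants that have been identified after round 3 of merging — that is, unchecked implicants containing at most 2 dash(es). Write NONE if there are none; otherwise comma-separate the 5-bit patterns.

-010-, -100-, -1110, 0-01-, 00--1, 01-10, 010--, 1-1-0, 1-10-, 11-0-

[col 0] 00001*, 00010*, 00011*, 00100*, 00101*, 00111*, 01000*, 01001*, 01010*, 01011*, 01101*, 01110*, 10001*, 10011*, 10100*, 10101*, 10110*, 11000*, 11001*, 11011*, 11100*, 11101*, 11110*
[col 1] -0001*, -0011*, -0100*, -0101*, -1000*, -1001*, -1011*, -1101*, -1110, 0-001*, 0-010*, 0-011*, 0-101*, 00-01*, 00-11*, 000-1*, 0001-*, 001-1*, 0010-*, 01-01*, 01-10, 010-0*, 010-1*, 0100-*, 0101-*, 1-001*, 1-011*, 1-100*, 1-101*, 1-110*, 10-01*, 100-1*, 101-0*, 1010-*, 11-00*, 11-01*, 110-1*, 1100-*, 111-0*, 1110-*
[col 2] --001*, --011*, --101*, -0-01*, -00-1*, -010-, -1-01*, -10-1*, -100-, 0--01*, 0-0-1*, 0-01-, 00--1, 010--, 1--01*, 1-0-1*, 1-1-0, 1-10-, 11-0-
[col 3] ---01, --0-1
Prime implicants: ---01, --0-1, -010-, -100-, -1110, 0-01-, 00--1, 01-10, 010--, 1-1-0, 1-10-, 11-0-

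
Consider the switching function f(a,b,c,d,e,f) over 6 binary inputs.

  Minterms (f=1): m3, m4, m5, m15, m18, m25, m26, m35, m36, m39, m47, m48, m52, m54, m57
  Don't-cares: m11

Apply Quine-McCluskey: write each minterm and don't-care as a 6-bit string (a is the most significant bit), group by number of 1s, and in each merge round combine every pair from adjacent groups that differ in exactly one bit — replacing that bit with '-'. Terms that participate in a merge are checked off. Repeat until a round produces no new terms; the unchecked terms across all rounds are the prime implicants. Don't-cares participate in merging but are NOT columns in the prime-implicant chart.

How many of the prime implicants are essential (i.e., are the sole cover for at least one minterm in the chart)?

5

[col 0] 000011*, 000100*, 000101*, 001011*, 001111*, 010010*, 011001*, 011010*, 100011*, 100100*, 100111*, 101111*, 110000*, 110100*, 110110*, 111001*
[col 1] -00011, -00100, -01111, -11001, 00-011, 00010-, 001-11, 01-010, 1-0100, 10-111, 100-11, 110-00, 1101-0
Prime implicants: -00011, -00100, -01111, -11001, 00-011, 00010-, 001-11, 01-010, 1-0100, 10-111, 100-11, 110-00, 1101-0
PI chart (minterm → PIs covering it):
  3 | -00011,00-011
  4 | -00100,00010-
  5 | 00010-  (sole → essential)
  15 | -01111,001-11
  18 | 01-010  (sole → essential)
  25 | -11001  (sole → essential)
  26 | 01-010  (sole → essential)
  35 | -00011,100-11
  36 | -00100,1-0100
  39 | 10-111,100-11
  47 | -01111,10-111
  48 | 110-00  (sole → essential)
  52 | 1-0100,110-00,1101-0
  54 | 1101-0  (sole → essential)
  57 | -11001  (sole → essential)
Essential prime implicants: -11001, 00010-, 01-010, 110-00, 1101-0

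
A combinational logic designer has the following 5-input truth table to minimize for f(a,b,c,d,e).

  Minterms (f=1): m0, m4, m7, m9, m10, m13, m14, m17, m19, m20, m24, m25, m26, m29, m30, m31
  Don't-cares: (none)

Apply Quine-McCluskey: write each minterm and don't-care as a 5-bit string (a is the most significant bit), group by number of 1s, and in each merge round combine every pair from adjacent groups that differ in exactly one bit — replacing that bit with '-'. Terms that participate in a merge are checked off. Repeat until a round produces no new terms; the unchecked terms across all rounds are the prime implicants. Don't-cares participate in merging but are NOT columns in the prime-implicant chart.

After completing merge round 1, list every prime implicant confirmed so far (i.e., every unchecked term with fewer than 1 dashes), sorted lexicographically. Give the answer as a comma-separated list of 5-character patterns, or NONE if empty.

00111

size-2^0 implicants → 00000(✓)  00100(✓)  00111  01001(✓)  01010(✓)  01101(✓)  01110(✓)  10001(✓)  10011(✓)  10100(✓)  11000(✓)  11001(✓)  11010(✓)  11101(✓)  11110(✓)  11111(✓)
size-2^1 implicants → -0100  -1001(✓)  -1010(✓)  -1101(✓)  -1110(✓)  00-00  01-01(✓)  01-10(✓)  1-001  100-1  11-01(✓)  11-10(✓)  110-0  1100-  111-1  1111-
size-2^2 implicants → -1-01  -1-10
Unchecked terms (primes): -0100, -1-01, -1-10, 00-00, 00111, 1-001, 100-1, 110-0, 1100-, 111-1, 1111-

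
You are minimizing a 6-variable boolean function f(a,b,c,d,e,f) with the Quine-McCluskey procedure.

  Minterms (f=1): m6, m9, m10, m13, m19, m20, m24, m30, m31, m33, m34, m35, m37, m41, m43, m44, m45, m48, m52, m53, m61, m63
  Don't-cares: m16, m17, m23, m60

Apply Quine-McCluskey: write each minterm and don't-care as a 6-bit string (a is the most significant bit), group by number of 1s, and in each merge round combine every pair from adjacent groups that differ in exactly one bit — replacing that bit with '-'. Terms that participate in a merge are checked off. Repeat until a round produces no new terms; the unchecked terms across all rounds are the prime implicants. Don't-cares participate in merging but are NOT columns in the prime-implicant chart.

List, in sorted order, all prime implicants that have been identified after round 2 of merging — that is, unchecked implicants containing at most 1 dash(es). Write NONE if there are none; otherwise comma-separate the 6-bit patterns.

[col 0] 000110, 001001*, 001010, 001101*, 010000*, 010001*, 010011*, 010100*, 010111*, 011000*, 011110*, 011111*, 100001*, 100010*, 100011*, 100101*, 101001*, 101011*, 101100*, 101101*, 110000*, 110100*, 110101*, 111100*, 111101*, 111111*
[col 1] -01001*, -01101*, -10000*, -10100*, -11111, 001-01*, 01-000, 01-111, 010-00*, 010-11, 0100-1, 01000-, 01111-, 1-0101*, 1-1100*, 1-1101*, 10-001*, 10-011*, 10-101*, 100-01*, 1000-1*, 10001-, 101-01*, 1010-1*, 10110-*, 11-100*, 11-101*, 110-00*, 11010-*, 1111-1, 11110-*
[col 2] -01-01, -10-00, 1--101, 1-110-, 10--01, 10-0-1, 11-10-
Prime implicants: -01-01, -10-00, -11111, 000110, 001010, 01-000, 01-111, 010-11, 0100-1, 01000-, 01111-, 1--101, 1-110-, 10--01, 10-0-1, 10001-, 11-10-, 1111-1

-11111, 000110, 001010, 01-000, 01-111, 010-11, 0100-1, 01000-, 01111-, 10001-, 1111-1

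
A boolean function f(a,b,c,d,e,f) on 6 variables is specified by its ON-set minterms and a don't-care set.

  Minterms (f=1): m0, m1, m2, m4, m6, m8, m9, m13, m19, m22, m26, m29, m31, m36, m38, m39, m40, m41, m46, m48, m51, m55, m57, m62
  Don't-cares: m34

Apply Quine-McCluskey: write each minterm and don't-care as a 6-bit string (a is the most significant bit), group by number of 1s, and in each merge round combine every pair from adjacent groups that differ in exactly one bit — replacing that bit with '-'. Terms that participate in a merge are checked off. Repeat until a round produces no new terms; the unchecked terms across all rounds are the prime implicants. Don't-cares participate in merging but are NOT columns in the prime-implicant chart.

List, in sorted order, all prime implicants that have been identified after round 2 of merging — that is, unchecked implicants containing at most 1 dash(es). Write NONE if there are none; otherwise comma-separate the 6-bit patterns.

Round 0: 000000✓ 000001✓ 000010✓ 000100✓ 000110✓ 001000✓ 001001✓ 001101✓ 010011✓ 010110✓ 011010 011101✓ 011111✓ 100010✓ 100100✓ 100110✓ 100111✓ 101000✓ 101001✓ 101110✓ 110000 110011✓ 110111✓ 111001✓ 111110✓
Round 1: -00010✓ -00100✓ -00110✓ -01000✓ -01001✓ -10011 0-0110 0-1101 00-000✓ 00-001✓ 000-00✓ 000-10✓ 0000-0✓ 00000-✓ 0001-0✓ 001-01 00100-✓ 0111-1 1-0111 1-1001 1-1110 10-110 100-10✓ 1001-0✓ 10011- 10100-✓ 110-11
Round 2: -00-10 -001-0 -0100- 00-00- 000--0
PIs = {-00-10, -001-0, -0100-, -10011, 0-0110, 0-1101, 00-00-, 000--0, 001-01, 011010, 0111-1, 1-0111, 1-1001, 1-1110, 10-110, 10011-, 110-11, 110000}

-10011, 0-0110, 0-1101, 001-01, 011010, 0111-1, 1-0111, 1-1001, 1-1110, 10-110, 10011-, 110-11, 110000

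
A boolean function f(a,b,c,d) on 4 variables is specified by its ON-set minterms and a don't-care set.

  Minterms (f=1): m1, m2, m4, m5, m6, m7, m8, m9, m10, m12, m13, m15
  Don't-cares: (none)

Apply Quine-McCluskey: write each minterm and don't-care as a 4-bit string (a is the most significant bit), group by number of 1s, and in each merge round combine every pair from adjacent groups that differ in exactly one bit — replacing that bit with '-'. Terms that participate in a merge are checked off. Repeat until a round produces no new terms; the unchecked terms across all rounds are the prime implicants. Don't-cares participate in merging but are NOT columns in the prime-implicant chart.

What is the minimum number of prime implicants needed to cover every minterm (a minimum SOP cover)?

5

size-2^0 implicants → 0001(✓)  0010(✓)  0100(✓)  0101(✓)  0110(✓)  0111(✓)  1000(✓)  1001(✓)  1010(✓)  1100(✓)  1101(✓)  1111(✓)
size-2^1 implicants → -001(✓)  -010  -100(✓)  -101(✓)  -111(✓)  0-01(✓)  0-10  01-0(✓)  01-1(✓)  010-(✓)  011-(✓)  1-00(✓)  1-01(✓)  10-0  100-(✓)  11-1(✓)  110-(✓)
size-2^2 implicants → --01  -1-1  -10-  01--  1-0-
Unchecked terms (primes): --01, -010, -1-1, -10-, 0-10, 01--, 1-0-, 10-0
Minterm coverage:
  m1 ⊆ --01 [E]
  m2 ⊆ -010,0-10
  m4 ⊆ -10-,01--
  m5 ⊆ --01,-1-1,-10-,01--
  m6 ⊆ 0-10,01--
  m7 ⊆ -1-1,01--
  m8 ⊆ 1-0-,10-0
  m9 ⊆ --01,1-0-
  m10 ⊆ -010,10-0
  m12 ⊆ -10-,1-0-
  m13 ⊆ --01,-1-1,-10-,1-0-
  m15 ⊆ -1-1 [E]
E = {--01, -1-1}
Petrick residual → -010, 01--, 1-0-
Cover = c'd + b'cd' + bd + a'b + ac'  |cover|=5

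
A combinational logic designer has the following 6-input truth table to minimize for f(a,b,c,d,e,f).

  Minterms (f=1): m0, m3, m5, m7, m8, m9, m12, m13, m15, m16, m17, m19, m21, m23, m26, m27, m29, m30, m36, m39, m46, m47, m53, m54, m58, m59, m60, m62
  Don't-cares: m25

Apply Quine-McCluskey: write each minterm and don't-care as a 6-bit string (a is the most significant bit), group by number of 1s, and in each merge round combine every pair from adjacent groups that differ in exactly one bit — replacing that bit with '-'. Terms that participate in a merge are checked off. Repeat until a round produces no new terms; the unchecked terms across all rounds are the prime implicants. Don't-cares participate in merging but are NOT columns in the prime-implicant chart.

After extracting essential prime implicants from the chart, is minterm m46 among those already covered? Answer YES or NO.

NO

Round 0: 000000✓ 000011✓ 000101✓ 000111✓ 001000✓ 001001✓ 001100✓ 001101✓ 001111✓ 010000✓ 010001✓ 010011✓ 010101✓ 010111✓ 011001✓ 011010✓ 011011✓ 011101✓ 011110✓ 100100 100111✓ 101110✓ 101111✓ 110101✓ 110110✓ 111010✓ 111011✓ 111100✓ 111110✓
Round 1: -00111✓ -01111✓ -10101 -11010✓ -11011✓ -11110✓ 0-0000 0-0011✓ 0-0101✓ 0-0111✓ 0-1001✓ 0-1101✓ 00-000 00-101✓ 00-111✓ 000-11✓ 0001-1✓ 001-00✓ 001-01✓ 00100-✓ 0011-1✓ 00110-✓ 01-001✓ 01-011✓ 01-101✓ 010-01✓ 010-11✓ 0100-1✓ 01000- 0101-1✓ 011-01✓ 011-10✓ 0110-1✓ 01101-✓ 1-1110 10-111✓ 10111- 11-110 111-10✓ 11101-✓ 1111-0
Round 2: -0-111 -11-10 -1101- 0--101 0-0-11 0-01-1 0-1-01 00-1-1 001-0- 01--01 01-0-1 010--1
PIs = {-0-111, -10101, -11-10, -1101-, 0--101, 0-0-11, 0-0000, 0-01-1, 0-1-01, 00-000, 00-1-1, 001-0-, 01--01, 01-0-1, 010--1, 01000-, 1-1110, 100100, 10111-, 11-110, 1111-0}
Coverage chart:
  m0: 0-0000,00-000
  m3: 0-0-11 ←essential
  m5: 0--101,0-01-1,00-1-1
  m7: -0-111,0-0-11,0-01-1,00-1-1
  m8: 00-000,001-0-
  m9: 0-1-01,001-0-
  m12: 001-0- ←essential
  m13: 0--101,0-1-01,00-1-1,001-0-
  m15: -0-111,00-1-1
  m16: 0-0000,01000-
  m17: 01--01,01-0-1,010--1,01000-
  m19: 0-0-11,01-0-1,010--1
  m21: -10101,0--101,0-01-1,01--01,010--1
  m23: 0-0-11,0-01-1,010--1
  m26: -11-10,-1101-
  m27: -1101-,01-0-1
  m29: 0--101,0-1-01,01--01
  m30: -11-10 ←essential
  m36: 100100 ←essential
  m39: -0-111 ←essential
  m46: 1-1110,10111-
  m47: -0-111,10111-
  m53: -10101 ←essential
  m54: 11-110 ←essential
  m58: -11-10,-1101-
  m59: -1101- ←essential
  m60: 1111-0 ←essential
  m62: -11-10,1-1110,11-110,1111-0
Essential: -0-111, -10101, -11-10, -1101-, 0-0-11, 001-0-, 100100, 11-110, 1111-0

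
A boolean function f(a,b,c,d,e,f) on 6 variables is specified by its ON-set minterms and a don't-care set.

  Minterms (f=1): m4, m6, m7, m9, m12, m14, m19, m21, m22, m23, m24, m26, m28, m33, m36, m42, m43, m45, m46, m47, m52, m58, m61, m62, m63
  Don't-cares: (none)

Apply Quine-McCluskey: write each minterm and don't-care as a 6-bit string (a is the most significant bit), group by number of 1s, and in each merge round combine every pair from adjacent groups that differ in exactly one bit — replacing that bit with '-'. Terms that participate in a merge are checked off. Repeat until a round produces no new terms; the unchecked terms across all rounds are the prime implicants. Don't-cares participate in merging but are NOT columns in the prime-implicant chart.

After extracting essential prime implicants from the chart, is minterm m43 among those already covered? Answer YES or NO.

YES

[col 0] 000100*, 000110*, 000111*, 001001, 001100*, 001110*, 010011*, 010101*, 010110*, 010111*, 011000*, 011010*, 011100*, 100001, 100100*, 101010*, 101011*, 101101*, 101110*, 101111*, 110100*, 111010*, 111101*, 111110*, 111111*
[col 1] -00100, -01110, -11010, 0-0110*, 0-0111*, 0-1100, 00-100*, 00-110*, 0001-0*, 00011-*, 0011-0*, 010-11, 0101-1, 01011-*, 011-00, 0110-0, 1-0100, 1-1010*, 1-1101*, 1-1110*, 1-1111*, 101-10*, 101-11*, 10101-*, 1011-1*, 10111-*, 111-10*, 1111-1*, 11111-*
[col 2] 0-011-, 00-1-0, 1-1-10, 1-11-1, 1-111-, 101-1-
Prime implicants: -00100, -01110, -11010, 0-011-, 0-1100, 00-1-0, 001001, 010-11, 0101-1, 011-00, 0110-0, 1-0100, 1-1-10, 1-11-1, 1-111-, 100001, 101-1-
PI chart (minterm → PIs covering it):
  4 | -00100,00-1-0
  6 | 0-011-,00-1-0
  7 | 0-011-  (sole → essential)
  9 | 001001  (sole → essential)
  12 | 0-1100,00-1-0
  14 | -01110,00-1-0
  19 | 010-11  (sole → essential)
  21 | 0101-1  (sole → essential)
  22 | 0-011-  (sole → essential)
  23 | 0-011-,010-11,0101-1
  24 | 011-00,0110-0
  26 | -11010,0110-0
  28 | 0-1100,011-00
  33 | 100001  (sole → essential)
  36 | -00100,1-0100
  42 | 1-1-10,101-1-
  43 | 101-1-  (sole → essential)
  45 | 1-11-1  (sole → essential)
  46 | -01110,1-1-10,1-111-,101-1-
  47 | 1-11-1,1-111-,101-1-
  52 | 1-0100  (sole → essential)
  58 | -11010,1-1-10
  61 | 1-11-1  (sole → essential)
  62 | 1-1-10,1-111-
  63 | 1-11-1,1-111-
Essential prime implicants: 0-011-, 001001, 010-11, 0101-1, 1-0100, 1-11-1, 100001, 101-1-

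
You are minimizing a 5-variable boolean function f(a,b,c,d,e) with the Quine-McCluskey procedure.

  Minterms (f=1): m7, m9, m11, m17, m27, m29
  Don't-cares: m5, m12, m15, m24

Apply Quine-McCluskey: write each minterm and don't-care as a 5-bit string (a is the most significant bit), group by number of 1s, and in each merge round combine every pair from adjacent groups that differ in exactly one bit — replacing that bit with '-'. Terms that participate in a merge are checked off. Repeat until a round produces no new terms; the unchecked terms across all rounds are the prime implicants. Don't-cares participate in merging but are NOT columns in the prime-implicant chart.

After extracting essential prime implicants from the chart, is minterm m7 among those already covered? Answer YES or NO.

size-2^0 implicants → 00101(✓)  00111(✓)  01001(✓)  01011(✓)  01100  01111(✓)  10001  11000  11011(✓)  11101
size-2^1 implicants → -1011  0-111  001-1  01-11  010-1
Unchecked terms (primes): -1011, 0-111, 001-1, 01-11, 010-1, 01100, 10001, 11000, 11101
Minterm coverage:
  m7 ⊆ 0-111,001-1
  m9 ⊆ 010-1 [E]
  m11 ⊆ -1011,01-11,010-1
  m17 ⊆ 10001 [E]
  m27 ⊆ -1011 [E]
  m29 ⊆ 11101 [E]
E = {-1011, 010-1, 10001, 11101}

NO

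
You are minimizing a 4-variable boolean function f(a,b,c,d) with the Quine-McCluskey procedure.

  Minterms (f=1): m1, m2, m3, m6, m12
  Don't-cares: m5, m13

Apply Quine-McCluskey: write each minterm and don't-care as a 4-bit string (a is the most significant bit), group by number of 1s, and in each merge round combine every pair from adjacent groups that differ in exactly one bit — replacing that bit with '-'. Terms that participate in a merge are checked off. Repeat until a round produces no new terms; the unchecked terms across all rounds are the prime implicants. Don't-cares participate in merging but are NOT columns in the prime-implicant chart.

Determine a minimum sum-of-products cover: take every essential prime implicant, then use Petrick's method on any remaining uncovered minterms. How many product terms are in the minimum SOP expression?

Round 0: 0001✓ 0010✓ 0011✓ 0101✓ 0110✓ 1100✓ 1101✓
Round 1: -101 0-01 0-10 00-1 001- 110-
PIs = {-101, 0-01, 0-10, 00-1, 001-, 110-}
Coverage chart:
  m1: 0-01,00-1
  m2: 0-10,001-
  m3: 00-1,001-
  m6: 0-10 ←essential
  m12: 110- ←essential
Essential: 0-10, 110-
Petrick residual → 00-1
Min cover (3 terms): a'cd' + a'b'd + abc'

3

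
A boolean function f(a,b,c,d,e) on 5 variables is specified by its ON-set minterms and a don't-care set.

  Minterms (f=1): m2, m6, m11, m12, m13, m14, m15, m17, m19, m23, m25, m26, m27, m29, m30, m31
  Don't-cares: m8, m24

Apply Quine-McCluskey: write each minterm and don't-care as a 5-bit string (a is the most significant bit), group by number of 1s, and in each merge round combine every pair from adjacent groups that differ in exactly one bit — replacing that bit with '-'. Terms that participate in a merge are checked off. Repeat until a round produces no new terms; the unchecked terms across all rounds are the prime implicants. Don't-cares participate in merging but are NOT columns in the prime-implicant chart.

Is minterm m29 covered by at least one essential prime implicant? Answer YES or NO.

Round 0: 00010✓ 00110✓ 01000✓ 01011✓ 01100✓ 01101✓ 01110✓ 01111✓ 10001✓ 10011✓ 10111✓ 11000✓ 11001✓ 11010✓ 11011✓ 11101✓ 11110✓ 11111✓
Round 1: -1000 -1011✓ -1101✓ -1110✓ -1111✓ 0-110 00-10 01-00 01-11✓ 011-0✓ 011-1✓ 0110-✓ 0111-✓ 1-001✓ 1-011✓ 1-111✓ 10-11✓ 100-1✓ 11-01✓ 11-10✓ 11-11✓ 110-0✓ 110-1✓ 1100-✓ 1101-✓ 111-1✓ 1111-✓
Round 2: -1-11 -11-1 -111- 011-- 1--11 1-0-1 11--1 11-1- 110--
PIs = {-1-11, -1000, -11-1, -111-, 0-110, 00-10, 01-00, 011--, 1--11, 1-0-1, 11--1, 11-1-, 110--}
Coverage chart:
  m2: 00-10 ←essential
  m6: 0-110,00-10
  m11: -1-11 ←essential
  m12: 01-00,011--
  m13: -11-1,011--
  m14: -111-,0-110,011--
  m15: -1-11,-11-1,-111-,011--
  m17: 1-0-1 ←essential
  m19: 1--11,1-0-1
  m23: 1--11 ←essential
  m25: 1-0-1,11--1,110--
  m26: 11-1-,110--
  m27: -1-11,1--11,1-0-1,11--1,11-1-,110--
  m29: -11-1,11--1
  m30: -111-,11-1-
  m31: -1-11,-11-1,-111-,1--11,11--1,11-1-
Essential: -1-11, 00-10, 1--11, 1-0-1

NO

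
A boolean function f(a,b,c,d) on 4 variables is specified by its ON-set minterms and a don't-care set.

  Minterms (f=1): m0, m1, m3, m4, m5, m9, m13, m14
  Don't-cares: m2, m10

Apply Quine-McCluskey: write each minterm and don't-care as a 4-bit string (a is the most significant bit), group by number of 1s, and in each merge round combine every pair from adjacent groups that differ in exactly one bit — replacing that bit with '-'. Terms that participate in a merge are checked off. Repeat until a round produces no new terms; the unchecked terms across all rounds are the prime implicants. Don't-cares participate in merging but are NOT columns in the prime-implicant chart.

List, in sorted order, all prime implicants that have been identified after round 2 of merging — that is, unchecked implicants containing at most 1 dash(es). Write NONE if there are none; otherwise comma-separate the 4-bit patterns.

-010, 1-10

size-2^0 implicants → 0000(✓)  0001(✓)  0010(✓)  0011(✓)  0100(✓)  0101(✓)  1001(✓)  1010(✓)  1101(✓)  1110(✓)
size-2^1 implicants → -001(✓)  -010  -101(✓)  0-00(✓)  0-01(✓)  00-0(✓)  00-1(✓)  000-(✓)  001-(✓)  010-(✓)  1-01(✓)  1-10
size-2^2 implicants → --01  0-0-  00--
Unchecked terms (primes): --01, -010, 0-0-, 00--, 1-10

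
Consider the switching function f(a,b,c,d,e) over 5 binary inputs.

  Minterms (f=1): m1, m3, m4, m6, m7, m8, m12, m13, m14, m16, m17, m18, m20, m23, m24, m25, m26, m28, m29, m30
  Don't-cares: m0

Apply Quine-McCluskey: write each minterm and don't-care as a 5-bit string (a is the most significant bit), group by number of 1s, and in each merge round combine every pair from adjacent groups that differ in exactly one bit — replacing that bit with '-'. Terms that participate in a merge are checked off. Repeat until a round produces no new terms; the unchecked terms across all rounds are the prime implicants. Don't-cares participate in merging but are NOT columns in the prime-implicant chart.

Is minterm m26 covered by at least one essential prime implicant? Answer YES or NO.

YES

size-2^0 implicants → 00000(✓)  00001(✓)  00011(✓)  00100(✓)  00110(✓)  00111(✓)  01000(✓)  01100(✓)  01101(✓)  01110(✓)  10000(✓)  10001(✓)  10010(✓)  10100(✓)  10111(✓)  11000(✓)  11001(✓)  11010(✓)  11100(✓)  11101(✓)  11110(✓)
size-2^1 implicants → -0000(✓)  -0001(✓)  -0100(✓)  -0111  -1000(✓)  -1100(✓)  -1101(✓)  -1110(✓)  0-000(✓)  0-100(✓)  0-110(✓)  00-00(✓)  00-11  000-1  0000-(✓)  001-0(✓)  0011-  01-00(✓)  011-0(✓)  0110-(✓)  1-000(✓)  1-001(✓)  1-010(✓)  1-100(✓)  10-00(✓)  100-0(✓)  1000-(✓)  11-00(✓)  11-01(✓)  11-10(✓)  110-0(✓)  1100-(✓)  111-0(✓)  1110-(✓)
size-2^2 implicants → --000(✓)  --100(✓)  -0-00(✓)  -000-  -1-00(✓)  -11-0  -110-  0--00(✓)  0-1-0  1--00(✓)  1-0-0  1-00-  11--0  11-0-
size-2^3 implicants → ---00
Unchecked terms (primes): ---00, -000-, -0111, -11-0, -110-, 0-1-0, 00-11, 000-1, 0011-, 1-0-0, 1-00-, 11--0, 11-0-
Minterm coverage:
  m1 ⊆ -000-,000-1
  m3 ⊆ 00-11,000-1
  m4 ⊆ ---00,0-1-0
  m6 ⊆ 0-1-0,0011-
  m7 ⊆ -0111,00-11,0011-
  m8 ⊆ ---00 [E]
  m12 ⊆ ---00,-11-0,-110-,0-1-0
  m13 ⊆ -110- [E]
  m14 ⊆ -11-0,0-1-0
  m16 ⊆ ---00,-000-,1-0-0,1-00-
  m17 ⊆ -000-,1-00-
  m18 ⊆ 1-0-0 [E]
  m20 ⊆ ---00 [E]
  m23 ⊆ -0111 [E]
  m24 ⊆ ---00,1-0-0,1-00-,11--0,11-0-
  m25 ⊆ 1-00-,11-0-
  m26 ⊆ 1-0-0,11--0
  m28 ⊆ ---00,-11-0,-110-,11--0,11-0-
  m29 ⊆ -110-,11-0-
  m30 ⊆ -11-0,11--0
E = {---00, -0111, -110-, 1-0-0}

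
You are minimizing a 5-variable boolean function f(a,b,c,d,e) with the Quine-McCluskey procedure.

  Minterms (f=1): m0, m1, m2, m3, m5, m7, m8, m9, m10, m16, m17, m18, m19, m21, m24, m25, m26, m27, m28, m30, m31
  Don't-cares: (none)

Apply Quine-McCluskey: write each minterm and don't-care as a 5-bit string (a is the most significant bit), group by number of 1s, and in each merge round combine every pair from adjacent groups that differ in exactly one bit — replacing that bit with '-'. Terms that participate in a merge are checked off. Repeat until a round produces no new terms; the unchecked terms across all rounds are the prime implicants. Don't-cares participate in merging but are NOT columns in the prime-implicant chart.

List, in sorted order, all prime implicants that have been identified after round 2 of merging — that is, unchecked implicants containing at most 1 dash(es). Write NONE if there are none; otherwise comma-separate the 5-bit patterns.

[col 0] 00000*, 00001*, 00010*, 00011*, 00101*, 00111*, 01000*, 01001*, 01010*, 10000*, 10001*, 10010*, 10011*, 10101*, 11000*, 11001*, 11010*, 11011*, 11100*, 11110*, 11111*
[col 1] -0000*, -0001*, -0010*, -0011*, -0101*, -1000*, -1001*, -1010*, 0-000*, 0-001*, 0-010*, 00-01*, 00-11*, 000-0*, 000-1*, 0000-*, 0001-*, 001-1*, 010-0*, 0100-*, 1-000*, 1-001*, 1-010*, 1-011*, 10-01*, 100-0*, 100-1*, 1000-*, 1001-*, 11-00*, 11-10*, 11-11*, 110-0*, 110-1*, 1100-*, 1101-*, 111-0*, 1111-*
[col 2] --000*, --001*, --010*, -0-01, -00-0*, -00-1*, -000-*, -001-*, -10-0*, -100-*, 0-0-0*, 0-00-*, 00--1, 000--*, 1-0-0*, 1-0-1*, 1-00-*, 1-01-*, 100--*, 11--0, 11-1-, 110--*
[col 3] --0-0, --00-, -00--, 1-0--
Prime implicants: --0-0, --00-, -0-01, -00--, 00--1, 1-0--, 11--0, 11-1-

NONE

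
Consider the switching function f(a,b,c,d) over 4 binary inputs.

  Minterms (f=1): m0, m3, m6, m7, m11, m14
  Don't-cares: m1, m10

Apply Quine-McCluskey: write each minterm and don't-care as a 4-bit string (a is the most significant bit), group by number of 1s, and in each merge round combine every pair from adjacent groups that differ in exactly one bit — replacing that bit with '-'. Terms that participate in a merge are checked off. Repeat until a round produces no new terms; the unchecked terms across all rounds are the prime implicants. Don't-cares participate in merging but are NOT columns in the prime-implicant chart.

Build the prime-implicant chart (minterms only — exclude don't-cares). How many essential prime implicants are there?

Round 0: 0000✓ 0001✓ 0011✓ 0110✓ 0111✓ 1010✓ 1011✓ 1110✓
Round 1: -011 -110 0-11 00-1 000- 011- 1-10 101-
PIs = {-011, -110, 0-11, 00-1, 000-, 011-, 1-10, 101-}
Coverage chart:
  m0: 000- ←essential
  m3: -011,0-11,00-1
  m6: -110,011-
  m7: 0-11,011-
  m11: -011,101-
  m14: -110,1-10
Essential: 000-

1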